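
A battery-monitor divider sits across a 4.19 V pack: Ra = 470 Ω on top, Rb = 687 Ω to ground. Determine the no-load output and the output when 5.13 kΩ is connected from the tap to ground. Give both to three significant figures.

Open-circuit: V = 4.19 × 687/(470 + 687) = 2.49 V.
With the load, Rb becomes Rb‖R_L = 605.9 Ω, so V = 4.19 × 605.9/1076 = 2.36 V.

Unloaded: 2.49 V; loaded: 2.36 V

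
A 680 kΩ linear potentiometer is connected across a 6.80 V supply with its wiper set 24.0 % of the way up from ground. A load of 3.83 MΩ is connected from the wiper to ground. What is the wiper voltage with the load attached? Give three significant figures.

V ≈ 1.58 V

The wiper splits the pot into (1−α)R = 516.8 kΩ above and αR = 163.2 kΩ below.
Lower section ‖ load = 156.5 kΩ.
V_wiper = 6.80 × 156.5/(516.8 + 156.5) = 1.58 V.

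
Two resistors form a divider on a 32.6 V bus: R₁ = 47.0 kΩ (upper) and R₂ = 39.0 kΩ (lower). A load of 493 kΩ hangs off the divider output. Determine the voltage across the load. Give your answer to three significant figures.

V_out ≈ 14.2 V

The load sits in parallel with R₂: R₂‖R_L = (39.0 × 493) / (39.0 + 493) = 36.14 kΩ.
V_out = 32.6 × 36.14 / (47.0 + 36.14) = 32.6 × 36.14/83.14 = 14.2 V.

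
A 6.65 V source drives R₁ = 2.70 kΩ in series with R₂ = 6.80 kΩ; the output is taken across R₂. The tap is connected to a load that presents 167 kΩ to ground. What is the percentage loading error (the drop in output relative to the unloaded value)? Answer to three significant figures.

1.14 %

The divider's output (Thévenin) resistance is R₁‖R₂ = 1.933 kΩ.
Fractional drop under load = R_th/(R_th + R_L) = 1.933 / (1.933 + 167) = 0.01144.
So the output falls by 1.14 %.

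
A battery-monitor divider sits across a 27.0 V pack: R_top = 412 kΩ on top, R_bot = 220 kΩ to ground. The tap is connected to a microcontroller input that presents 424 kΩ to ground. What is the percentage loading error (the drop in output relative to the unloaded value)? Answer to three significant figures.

The divider's output (Thévenin) resistance is R_top‖R_bot = 143.4 kΩ.
Fractional drop under load = R_th/(R_th + R_L) = 143.4 / (143.4 + 424) = 0.2528.
So the output falls by 25.3 %.

25.3 %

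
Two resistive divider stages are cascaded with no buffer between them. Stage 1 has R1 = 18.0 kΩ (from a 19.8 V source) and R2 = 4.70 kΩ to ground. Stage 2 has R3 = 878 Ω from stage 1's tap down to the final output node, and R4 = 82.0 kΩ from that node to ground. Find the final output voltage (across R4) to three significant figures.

V_out ≈ 3.88 V

Stage 2 presents R3+R4 = 82880 Ω as a load on stage 1's tap.
Stage 1's lower leg becomes R2‖(R3+R4) = 4448 Ω, so V_mid = 19.8 × 4448/22450 = 3.923 V.
Stage 2 is itself unloaded: V_out = V_mid × R4/(R3+R4) = 3.923 × 82000/82880 = 3.88 V.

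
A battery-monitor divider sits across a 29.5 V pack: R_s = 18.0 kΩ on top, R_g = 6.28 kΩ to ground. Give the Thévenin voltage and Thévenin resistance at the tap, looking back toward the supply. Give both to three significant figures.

V_th is the open-circuit tap voltage: 29.5 × 6.28/(18.0 + 6.28) = 7.63 V.
With the supply zeroed, R_s and R_g appear in parallel from the tap: R_th = R_s‖R_g = (18.0 × 6.28)/24.28 = 4.66 kΩ.

V_th = 7.63 V, R_th = 4.66 kΩ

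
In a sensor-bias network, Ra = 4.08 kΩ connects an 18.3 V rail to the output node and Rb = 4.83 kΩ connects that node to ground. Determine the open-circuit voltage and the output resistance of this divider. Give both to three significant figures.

V_th is the open-circuit tap voltage: 18.3 × 4.83/(4.08 + 4.83) = 9.92 V.
With the supply zeroed, Ra and Rb appear in parallel from the tap: R_th = Ra‖Rb = (4.08 × 4.83)/8.910 = 2.21 kΩ.

V_th = 9.92 V, R_th = 2.21 kΩ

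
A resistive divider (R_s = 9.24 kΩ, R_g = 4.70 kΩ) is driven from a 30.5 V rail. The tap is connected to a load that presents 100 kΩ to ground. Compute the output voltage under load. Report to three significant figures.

V_out ≈ 9.97 V

The load sits in parallel with R_g: R_g‖R_L = (4.70 × 100) / (4.70 + 100) = 4.489 kΩ.
V_out = 30.5 × 4.489 / (9.24 + 4.489) = 30.5 × 4.489/13.73 = 9.97 V.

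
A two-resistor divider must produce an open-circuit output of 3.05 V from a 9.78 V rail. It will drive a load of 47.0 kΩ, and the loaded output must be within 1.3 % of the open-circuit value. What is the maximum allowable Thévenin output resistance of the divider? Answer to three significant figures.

R_th ≤ 619 Ω

Loading drop = R_th/(R_th + R_L) ≤ 0.0130, so R_th ≤ R_L · ε/(1−ε) = 47.0 kΩ × 0.0130/0.9870 = 619 Ω.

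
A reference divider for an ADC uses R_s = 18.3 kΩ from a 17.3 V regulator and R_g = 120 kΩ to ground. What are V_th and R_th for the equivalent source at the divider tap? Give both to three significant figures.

V_th is the open-circuit tap voltage: 17.3 × 120/(18.3 + 120) = 15.0 V.
With the supply zeroed, R_s and R_g appear in parallel from the tap: R_th = R_s‖R_g = (18.3 × 120)/138.3 = 15.9 kΩ.

V_th = 15.0 V, R_th = 15.9 kΩ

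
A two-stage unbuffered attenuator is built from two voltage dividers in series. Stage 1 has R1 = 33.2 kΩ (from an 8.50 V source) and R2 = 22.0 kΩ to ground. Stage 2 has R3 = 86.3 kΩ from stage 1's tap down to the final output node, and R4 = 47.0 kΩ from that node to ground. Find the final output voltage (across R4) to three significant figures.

V_out ≈ 1.09 V

Stage 2 presents R3+R4 = 133.3 kΩ as a load on stage 1's tap.
Stage 1's lower leg becomes R2‖(R3+R4) = 18.88 kΩ, so V_mid = 8.50 × 18.88/52.08 = 3.082 V.
Stage 2 is itself unloaded: V_out = V_mid × R4/(R3+R4) = 3.082 × 47.0/133.3 = 1.09 V.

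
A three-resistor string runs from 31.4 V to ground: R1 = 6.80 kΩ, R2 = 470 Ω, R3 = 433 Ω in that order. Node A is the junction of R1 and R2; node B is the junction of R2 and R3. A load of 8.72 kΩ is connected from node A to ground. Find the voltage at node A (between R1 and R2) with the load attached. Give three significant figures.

V ≈ 3.37 V

Below node A the series string R2+R3 = 903.0 Ω sits in parallel with the 8720 Ω load: 818.3 Ω.
V_A = 31.4 × 818.3/(6800 + 818.3) = 3.37 V.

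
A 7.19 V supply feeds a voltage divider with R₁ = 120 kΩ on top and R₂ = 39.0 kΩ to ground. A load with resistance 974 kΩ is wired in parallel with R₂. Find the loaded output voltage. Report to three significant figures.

The load sits in parallel with R₂: R₂‖R_L = (39.0 × 974) / (39.0 + 974) = 37.50 kΩ.
V_out = 7.19 × 37.50 / (120 + 37.50) = 7.19 × 37.50/157.5 = 1.71 V.

V_out ≈ 1.71 V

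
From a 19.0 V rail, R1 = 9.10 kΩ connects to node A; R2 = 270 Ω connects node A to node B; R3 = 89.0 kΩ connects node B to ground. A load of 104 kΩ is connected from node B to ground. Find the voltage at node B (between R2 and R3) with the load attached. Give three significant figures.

At node B, R3 is in parallel with the load: R3‖R_L = 47960 Ω.
Below node A the resistance is R2 + (R3‖R_L) = 48230 Ω, so V_A = 19.0 × 48230/57330 = 15.98 V.
Then V_B = V_A × (R3‖R_L)/(R2 + R3‖R_L) = 15.98 × 47960/48230 = 15.9 V.

V ≈ 15.9 V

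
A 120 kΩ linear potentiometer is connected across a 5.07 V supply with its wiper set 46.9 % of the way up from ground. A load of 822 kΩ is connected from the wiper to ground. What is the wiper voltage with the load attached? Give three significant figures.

V ≈ 2.29 V

The wiper splits the pot into (1−α)R = 63.72 kΩ above and αR = 56.28 kΩ below.
Lower section ‖ load = 52.67 kΩ.
V_wiper = 5.07 × 52.67/(63.72 + 52.67) = 2.29 V.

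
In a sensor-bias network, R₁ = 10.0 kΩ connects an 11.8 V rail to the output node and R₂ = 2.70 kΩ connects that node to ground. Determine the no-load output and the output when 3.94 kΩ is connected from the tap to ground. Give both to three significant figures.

Open-circuit: V = 11.8 × 2.70/(10.0 + 2.70) = 2.51 V.
With the load, R₂ becomes R₂‖R_L = 1.602 kΩ, so V = 11.8 × 1.602/11.60 = 1.63 V.

Unloaded: 2.51 V; loaded: 1.63 V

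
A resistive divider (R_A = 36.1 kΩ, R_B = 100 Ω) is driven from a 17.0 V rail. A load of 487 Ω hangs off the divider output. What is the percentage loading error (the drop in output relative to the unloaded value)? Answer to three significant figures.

17.0 %

Unloaded V = 17.0 × 100/36200 = 0.04696 V.
Loaded: R_B‖R_L = 82.96 Ω, giving V = 17.0 × 82.96/36180 = 0.03898 V.
Drop = (0.04696 − 0.03898) / 0.04696 = 17.0 %.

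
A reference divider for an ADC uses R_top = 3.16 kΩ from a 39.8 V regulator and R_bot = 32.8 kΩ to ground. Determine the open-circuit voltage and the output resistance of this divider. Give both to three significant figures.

V_th is the open-circuit tap voltage: 39.8 × 32.8/(3.16 + 32.8) = 36.3 V.
With the supply zeroed, R_top and R_bot appear in parallel from the tap: R_th = R_top‖R_bot = (3.16 × 32.8)/35.96 = 2.88 kΩ.

V_th = 36.3 V, R_th = 2.88 kΩ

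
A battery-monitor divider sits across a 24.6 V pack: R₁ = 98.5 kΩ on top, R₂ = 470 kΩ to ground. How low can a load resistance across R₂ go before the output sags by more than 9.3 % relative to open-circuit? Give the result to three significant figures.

R_L(min) ≈ 794 kΩ

Output resistance R_th = R₁‖R₂ = (98.5 × 470)/568.5 = 81.43 kΩ.
The fractional drop is R_th/(R_th + R_L); requiring this ≤ 0.0930 gives R_L ≥ R_th(1/0.0930 − 1) = 81.43 × 9.753 = 794 kΩ.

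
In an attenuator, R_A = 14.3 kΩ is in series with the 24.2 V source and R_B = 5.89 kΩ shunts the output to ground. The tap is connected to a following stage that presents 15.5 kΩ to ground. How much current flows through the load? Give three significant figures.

R_B‖R_L = 4.268 kΩ; V_out = 24.2 × 4.268/18.57 = 5.563 V.
I_L = V_out / R_L = 5.563 / 15.5 kΩ = 0.359 mA.

I_L ≈ 0.359 mA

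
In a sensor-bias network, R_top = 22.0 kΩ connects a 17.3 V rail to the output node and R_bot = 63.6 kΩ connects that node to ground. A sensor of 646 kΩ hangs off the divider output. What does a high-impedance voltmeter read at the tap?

The load sits in parallel with R_bot: R_bot‖R_L = (63.6 × 646) / (63.6 + 646) = 57.90 kΩ.
V_out = 17.3 × 57.90 / (22.0 + 57.90) = 17.3 × 57.90/79.90 = 12.5 V.
(Unloaded it would have been 12.9 V.)

V_out ≈ 12.5 V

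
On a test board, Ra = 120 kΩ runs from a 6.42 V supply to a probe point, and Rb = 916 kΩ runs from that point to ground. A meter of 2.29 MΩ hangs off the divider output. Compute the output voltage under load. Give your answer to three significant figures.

V_out ≈ 5.43 V

The load sits in parallel with Rb: Rb‖R_L = (916 × 2290) / (916 + 2290) = 654.3 kΩ.
V_out = 6.42 × 654.3 / (120 + 654.3) = 6.42 × 654.3/774.3 = 5.43 V.
(Unloaded it would have been 5.68 V.)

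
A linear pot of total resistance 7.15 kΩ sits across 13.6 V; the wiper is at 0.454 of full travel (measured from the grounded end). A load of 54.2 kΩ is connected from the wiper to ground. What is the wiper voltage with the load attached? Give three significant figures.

V ≈ 5.98 V

The wiper splits the pot into (1−α)R = 3.904 kΩ above and αR = 3.246 kΩ below.
Lower section ‖ load = 3.063 kΩ.
V_wiper = 13.6 × 3.063/(3.904 + 3.063) = 5.98 V.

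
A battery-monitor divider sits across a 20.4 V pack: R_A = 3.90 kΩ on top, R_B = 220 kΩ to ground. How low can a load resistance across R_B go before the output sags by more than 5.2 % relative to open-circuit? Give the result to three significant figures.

R_L(min) ≈ 69.9 kΩ

Output resistance R_th = R_A‖R_B = (3.90 × 220)/223.9 = 3.832 kΩ.
The fractional drop is R_th/(R_th + R_L); requiring this ≤ 0.0520 gives R_L ≥ R_th(1/0.0520 − 1) = 3.832 × 18.23 = 69.9 kΩ.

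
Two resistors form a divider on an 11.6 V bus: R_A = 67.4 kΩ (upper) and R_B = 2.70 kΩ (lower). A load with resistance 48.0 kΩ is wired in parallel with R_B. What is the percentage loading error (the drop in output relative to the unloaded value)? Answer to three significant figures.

The divider's output (Thévenin) resistance is R_A‖R_B = 2.596 kΩ.
Fractional drop under load = R_th/(R_th + R_L) = 2.596 / (2.596 + 48.0) = 0.05131.
So the output falls by 5.13 %.

5.13 %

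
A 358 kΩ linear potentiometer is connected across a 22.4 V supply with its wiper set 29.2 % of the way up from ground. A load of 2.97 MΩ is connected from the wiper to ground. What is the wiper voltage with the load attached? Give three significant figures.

V ≈ 6.38 V

The wiper splits the pot into (1−α)R = 253.5 kΩ above and αR = 104.5 kΩ below.
Lower section ‖ load = 101.0 kΩ.
V_wiper = 22.4 × 101.0/(253.5 + 101.0) = 6.38 V.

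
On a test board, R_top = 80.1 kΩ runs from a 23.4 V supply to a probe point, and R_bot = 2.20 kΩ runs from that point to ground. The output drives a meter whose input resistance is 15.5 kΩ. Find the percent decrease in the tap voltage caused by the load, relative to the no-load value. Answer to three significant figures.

12.1 %

The divider's output (Thévenin) resistance is R_top‖R_bot = 2.141 kΩ.
Fractional drop under load = R_th/(R_th + R_L) = 2.141 / (2.141 + 15.5) = 0.1214.
So the output falls by 12.1 %.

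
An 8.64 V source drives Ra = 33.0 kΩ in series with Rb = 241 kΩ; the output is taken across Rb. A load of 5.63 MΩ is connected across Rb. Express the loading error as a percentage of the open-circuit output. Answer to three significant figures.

The divider's output (Thévenin) resistance is Ra‖Rb = 29.03 kΩ.
Fractional drop under load = R_th/(R_th + R_L) = 29.03 / (29.03 + 5630) = 0.005129.
So the output falls by 0.513 %.

0.513 %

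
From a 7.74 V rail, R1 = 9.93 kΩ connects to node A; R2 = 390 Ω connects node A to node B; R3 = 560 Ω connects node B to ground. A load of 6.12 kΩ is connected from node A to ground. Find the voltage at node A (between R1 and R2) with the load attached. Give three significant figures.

Below node A the series string R2+R3 = 950.0 Ω sits in parallel with the 6120 Ω load: 822.3 Ω.
V_A = 7.74 × 822.3/(9930 + 822.3) = 0.592 V.

V ≈ 0.592 V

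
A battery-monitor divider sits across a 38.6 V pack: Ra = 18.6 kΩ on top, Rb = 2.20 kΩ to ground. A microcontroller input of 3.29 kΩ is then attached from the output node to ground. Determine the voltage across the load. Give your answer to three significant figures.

The load sits in parallel with Rb: Rb‖R_L = (2.20 × 3.29) / (2.20 + 3.29) = 1.318 kΩ.
V_out = 38.6 × 1.318 / (18.6 + 1.318) = 38.6 × 1.318/19.92 = 2.55 V.

V_out ≈ 2.55 V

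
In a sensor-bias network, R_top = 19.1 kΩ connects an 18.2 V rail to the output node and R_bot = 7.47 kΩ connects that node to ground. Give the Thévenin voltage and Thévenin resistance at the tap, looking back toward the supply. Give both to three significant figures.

V_th is the open-circuit tap voltage: 18.2 × 7.47/(19.1 + 7.47) = 5.12 V.
With the supply zeroed, R_top and R_bot appear in parallel from the tap: R_th = R_top‖R_bot = (19.1 × 7.47)/26.57 = 5.37 kΩ.

V_th = 5.12 V, R_th = 5.37 kΩ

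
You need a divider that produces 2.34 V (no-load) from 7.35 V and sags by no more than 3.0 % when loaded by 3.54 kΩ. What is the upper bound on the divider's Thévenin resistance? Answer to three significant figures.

Loading drop = R_th/(R_th + R_L) ≤ 0.0300, so R_th ≤ R_L · ε/(1−ε) = 3.54 kΩ × 0.0300/0.9700 = 109 Ω.

R_th ≤ 109 Ω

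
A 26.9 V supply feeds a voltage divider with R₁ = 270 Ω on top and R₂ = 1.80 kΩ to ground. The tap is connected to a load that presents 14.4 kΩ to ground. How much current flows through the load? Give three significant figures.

R₂‖R_L = 1600 Ω; V_out = 26.9 × 1600/1870 = 23.02 V.
I_L = V_out / R_L = 23.02 / 14.4 kΩ = 1.60 mA.

I_L ≈ 1.60 mA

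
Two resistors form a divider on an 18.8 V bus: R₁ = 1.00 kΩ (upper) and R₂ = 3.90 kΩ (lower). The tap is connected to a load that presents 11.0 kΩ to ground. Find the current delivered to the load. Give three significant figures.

I_L ≈ 1.27 mA

R₂‖R_L = 2.879 kΩ; V_out = 18.8 × 2.879/3.879 = 13.95 V.
I_L = V_out / R_L = 13.95 / 11.0 kΩ = 1.27 mA.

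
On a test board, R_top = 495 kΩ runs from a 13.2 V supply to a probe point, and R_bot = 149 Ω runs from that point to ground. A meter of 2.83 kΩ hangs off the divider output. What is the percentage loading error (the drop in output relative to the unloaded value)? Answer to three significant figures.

5.00 %

The divider's output (Thévenin) resistance is R_top‖R_bot = 149.0 Ω.
Fractional drop under load = R_th/(R_th + R_L) = 149.0 / (149.0 + 2830) = 0.05000.
So the output falls by 5.00 %.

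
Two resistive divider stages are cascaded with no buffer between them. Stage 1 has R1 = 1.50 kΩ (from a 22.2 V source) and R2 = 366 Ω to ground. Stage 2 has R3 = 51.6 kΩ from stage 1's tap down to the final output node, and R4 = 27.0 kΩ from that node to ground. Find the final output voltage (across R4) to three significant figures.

V_out ≈ 1.49 V

Stage 2 presents R3+R4 = 78600 Ω as a load on stage 1's tap.
Stage 1's lower leg becomes R2‖(R3+R4) = 364.3 Ω, so V_mid = 22.2 × 364.3/1864 = 4.338 V.
Stage 2 is itself unloaded: V_out = V_mid × R4/(R3+R4) = 4.338 × 27000/78600 = 1.49 V.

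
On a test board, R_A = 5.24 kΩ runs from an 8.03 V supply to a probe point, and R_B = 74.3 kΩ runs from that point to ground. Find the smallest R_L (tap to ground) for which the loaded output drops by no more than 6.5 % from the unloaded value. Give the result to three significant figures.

R_L(min) ≈ 70.4 kΩ

Output resistance R_th = R_A‖R_B = (5.24 × 74.3)/79.54 = 4.895 kΩ.
The fractional drop is R_th/(R_th + R_L); requiring this ≤ 0.0650 gives R_L ≥ R_th(1/0.0650 − 1) = 4.895 × 14.38 = 70.4 kΩ.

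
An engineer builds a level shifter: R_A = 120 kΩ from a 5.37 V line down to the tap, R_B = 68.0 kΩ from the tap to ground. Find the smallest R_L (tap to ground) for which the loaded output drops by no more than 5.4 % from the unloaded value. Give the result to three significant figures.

Output resistance R_th = R_A‖R_B = (120 × 68.0)/188.0 = 43.40 kΩ.
The fractional drop is R_th/(R_th + R_L); requiring this ≤ 0.0540 gives R_L ≥ R_th(1/0.0540 − 1) = 43.40 × 17.52 = 760 kΩ.

R_L(min) ≈ 760 kΩ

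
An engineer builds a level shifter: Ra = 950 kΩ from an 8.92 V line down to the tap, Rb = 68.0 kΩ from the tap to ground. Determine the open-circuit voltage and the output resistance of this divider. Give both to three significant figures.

V_th = 0.596 V, R_th = 63.5 kΩ

V_th is the open-circuit tap voltage: 8.92 × 68.0/(950 + 68.0) = 0.596 V.
With the supply zeroed, Ra and Rb appear in parallel from the tap: R_th = Ra‖Rb = (950 × 68.0)/1018 = 63.5 kΩ.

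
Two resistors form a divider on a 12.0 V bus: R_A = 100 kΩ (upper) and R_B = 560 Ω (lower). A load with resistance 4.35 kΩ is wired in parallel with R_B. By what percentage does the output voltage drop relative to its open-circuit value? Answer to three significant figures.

11.3 %

The divider's output (Thévenin) resistance is R_A‖R_B = 556.9 Ω.
Fractional drop under load = R_th/(R_th + R_L) = 556.9 / (556.9 + 4350) = 0.1135.
So the output falls by 11.3 %.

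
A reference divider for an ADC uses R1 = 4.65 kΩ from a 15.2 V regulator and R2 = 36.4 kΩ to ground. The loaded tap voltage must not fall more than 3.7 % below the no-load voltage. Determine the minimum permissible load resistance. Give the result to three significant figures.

Output resistance R_th = R1‖R2 = (4.65 × 36.4)/41.05 = 4.123 kΩ.
The fractional drop is R_th/(R_th + R_L); requiring this ≤ 0.0370 gives R_L ≥ R_th(1/0.0370 − 1) = 4.123 × 26.03 = 107 kΩ.

R_L(min) ≈ 107 kΩ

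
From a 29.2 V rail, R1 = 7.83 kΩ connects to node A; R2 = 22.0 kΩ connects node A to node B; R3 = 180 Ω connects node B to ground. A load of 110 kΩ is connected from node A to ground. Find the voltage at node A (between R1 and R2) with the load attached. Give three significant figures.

Below node A the series string R2+R3 = 22180 Ω sits in parallel with the 110000 Ω load: 18460 Ω.
V_A = 29.2 × 18460/(7830 + 18460) = 20.5 V.

V ≈ 20.5 V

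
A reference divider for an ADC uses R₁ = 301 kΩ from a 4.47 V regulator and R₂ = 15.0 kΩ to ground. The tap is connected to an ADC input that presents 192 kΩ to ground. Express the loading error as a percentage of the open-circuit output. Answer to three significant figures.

6.93 %

The divider's output (Thévenin) resistance is R₁‖R₂ = 14.29 kΩ.
Fractional drop under load = R_th/(R_th + R_L) = 14.29 / (14.29 + 192) = 0.06926.
So the output falls by 6.93 %.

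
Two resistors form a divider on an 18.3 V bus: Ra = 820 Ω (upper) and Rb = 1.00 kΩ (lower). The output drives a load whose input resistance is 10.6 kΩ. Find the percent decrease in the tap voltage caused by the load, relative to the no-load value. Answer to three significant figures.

The divider's output (Thévenin) resistance is Ra‖Rb = 450.5 Ω.
Fractional drop under load = R_th/(R_th + R_L) = 450.5 / (450.5 + 10600) = 0.04077.
So the output falls by 4.08 %.

4.08 %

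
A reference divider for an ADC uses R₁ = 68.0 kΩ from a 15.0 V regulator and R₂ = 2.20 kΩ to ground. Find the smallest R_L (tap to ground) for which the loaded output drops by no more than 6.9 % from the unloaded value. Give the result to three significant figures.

R_L(min) ≈ 28.8 kΩ

Output resistance R_th = R₁‖R₂ = (68.0 × 2.20)/70.20 = 2.131 kΩ.
The fractional drop is R_th/(R_th + R_L); requiring this ≤ 0.0690 gives R_L ≥ R_th(1/0.0690 − 1) = 2.131 × 13.49 = 28.8 kΩ.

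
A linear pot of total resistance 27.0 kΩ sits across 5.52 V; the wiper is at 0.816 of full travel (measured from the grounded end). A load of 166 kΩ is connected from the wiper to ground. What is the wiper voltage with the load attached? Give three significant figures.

The wiper splits the pot into (1−α)R = 4.968 kΩ above and αR = 22.03 kΩ below.
Lower section ‖ load = 19.45 kΩ.
V_wiper = 5.52 × 19.45/(4.968 + 19.45) = 4.40 V.

V ≈ 4.40 V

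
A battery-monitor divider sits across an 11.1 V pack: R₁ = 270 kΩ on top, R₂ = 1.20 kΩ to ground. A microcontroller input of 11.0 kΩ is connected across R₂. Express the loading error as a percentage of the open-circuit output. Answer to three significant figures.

The divider's output (Thévenin) resistance is R₁‖R₂ = 1.195 kΩ.
Fractional drop under load = R_th/(R_th + R_L) = 1.195 / (1.195 + 11.0) = 0.09797.
So the output falls by 9.80 %.

9.80 %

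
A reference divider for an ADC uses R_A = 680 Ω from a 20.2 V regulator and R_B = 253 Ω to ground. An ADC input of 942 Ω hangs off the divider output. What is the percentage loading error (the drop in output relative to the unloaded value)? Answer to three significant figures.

Unloaded V = 20.2 × 253/933.0 = 5.478 V.
Loaded: R_B‖R_L = 199.4 Ω, giving V = 20.2 × 199.4/879.4 = 4.581 V.
Drop = (5.478 − 4.581) / 5.478 = 16.4 %.

16.4 %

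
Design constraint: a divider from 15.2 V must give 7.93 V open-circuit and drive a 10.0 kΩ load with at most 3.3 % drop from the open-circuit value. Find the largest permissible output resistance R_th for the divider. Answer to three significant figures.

R_th ≤ 341 Ω

Loading drop = R_th/(R_th + R_L) ≤ 0.0330, so R_th ≤ R_L · ε/(1−ε) = 10.0 kΩ × 0.0330/0.9670 = 341 Ω.
(Any R1, R2 with R2/(R1+R2) = 0.522 and R1‖R2 ≤ 341 Ω will meet the spec.)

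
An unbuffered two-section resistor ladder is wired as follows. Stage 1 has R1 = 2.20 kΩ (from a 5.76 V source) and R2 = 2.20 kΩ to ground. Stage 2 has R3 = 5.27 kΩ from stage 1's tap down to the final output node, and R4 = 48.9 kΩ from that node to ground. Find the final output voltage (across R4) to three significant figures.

Stage 2 presents R3+R4 = 54.17 kΩ as a load on stage 1's tap.
Stage 1's lower leg becomes R2‖(R3+R4) = 2.114 kΩ, so V_mid = 5.76 × 2.114/4.314 = 2.823 V.
Stage 2 is itself unloaded: V_out = V_mid × R4/(R3+R4) = 2.823 × 48.9/54.17 = 2.55 V.

V_out ≈ 2.55 V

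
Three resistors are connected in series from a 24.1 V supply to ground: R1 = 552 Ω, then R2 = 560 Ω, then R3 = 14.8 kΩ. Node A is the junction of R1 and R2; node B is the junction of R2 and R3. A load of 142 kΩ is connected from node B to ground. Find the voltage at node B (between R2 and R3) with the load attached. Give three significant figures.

V ≈ 22.3 V

At node B, R3 is in parallel with the load: R3‖R_L = 13400 Ω.
Below node A the resistance is R2 + (R3‖R_L) = 13960 Ω, so V_A = 24.1 × 13960/14520 = 23.18 V.
Then V_B = V_A × (R3‖R_L)/(R2 + R3‖R_L) = 23.18 × 13400/13960 = 22.3 V.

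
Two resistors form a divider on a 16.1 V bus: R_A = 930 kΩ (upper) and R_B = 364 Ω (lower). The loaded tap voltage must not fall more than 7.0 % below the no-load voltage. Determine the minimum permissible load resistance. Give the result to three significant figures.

R_L(min) ≈ 4.83 kΩ

Output resistance R_th = R_A‖R_B = (930000 × 364)/930400 = 363.9 Ω.
The fractional drop is R_th/(R_th + R_L); requiring this ≤ 0.0700 gives R_L ≥ R_th(1/0.0700 − 1) = 363.9 × 13.29 = 4.83 kΩ.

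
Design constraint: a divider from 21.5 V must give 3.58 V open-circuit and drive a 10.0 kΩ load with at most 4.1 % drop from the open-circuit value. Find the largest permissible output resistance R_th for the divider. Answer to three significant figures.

R_th ≤ 428 Ω

Loading drop = R_th/(R_th + R_L) ≤ 0.0410, so R_th ≤ R_L · ε/(1−ε) = 10.0 kΩ × 0.0410/0.9590 = 428 Ω.
(Any R1, R2 with R2/(R1+R2) = 0.167 and R1‖R2 ≤ 428 Ω will meet the spec.)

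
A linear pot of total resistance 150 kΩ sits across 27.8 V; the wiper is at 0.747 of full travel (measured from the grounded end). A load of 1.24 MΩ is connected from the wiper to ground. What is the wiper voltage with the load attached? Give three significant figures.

The wiper splits the pot into (1−α)R = 37.95 kΩ above and αR = 112.0 kΩ below.
Lower section ‖ load = 102.8 kΩ.
V_wiper = 27.8 × 102.8/(37.95 + 102.8) = 20.3 V.

V ≈ 20.3 V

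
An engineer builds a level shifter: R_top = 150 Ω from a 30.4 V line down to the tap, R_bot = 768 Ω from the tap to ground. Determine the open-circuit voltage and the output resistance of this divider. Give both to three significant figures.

V_th is the open-circuit tap voltage: 30.4 × 768/(150 + 768) = 25.4 V.
With the supply zeroed, R_top and R_bot appear in parallel from the tap: R_th = R_top‖R_bot = (150 × 768)/918.0 = 125 Ω.

V_th = 25.4 V, R_th = 125 Ω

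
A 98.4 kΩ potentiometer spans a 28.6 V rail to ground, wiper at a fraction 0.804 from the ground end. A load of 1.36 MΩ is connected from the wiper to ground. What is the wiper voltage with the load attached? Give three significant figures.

V ≈ 22.7 V

The wiper splits the pot into (1−α)R = 19.29 kΩ above and αR = 79.11 kΩ below.
Lower section ‖ load = 74.76 kΩ.
V_wiper = 28.6 × 74.76/(19.29 + 74.76) = 22.7 V.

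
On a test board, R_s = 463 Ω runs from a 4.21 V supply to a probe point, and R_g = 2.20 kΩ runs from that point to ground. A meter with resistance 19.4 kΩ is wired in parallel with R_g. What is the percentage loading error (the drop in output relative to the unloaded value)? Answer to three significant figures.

The divider's output (Thévenin) resistance is R_s‖R_g = 382.5 Ω.
Fractional drop under load = R_th/(R_th + R_L) = 382.5 / (382.5 + 19400) = 0.01934.
So the output falls by 1.93 %.

1.93 %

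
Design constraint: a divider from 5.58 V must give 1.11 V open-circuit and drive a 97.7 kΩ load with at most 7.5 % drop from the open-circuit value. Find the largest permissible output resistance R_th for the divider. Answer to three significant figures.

R_th ≤ 7.92 kΩ

Loading drop = R_th/(R_th + R_L) ≤ 0.0750, so R_th ≤ R_L · ε/(1−ε) = 97.7 kΩ × 0.0750/0.9250 = 7.92 kΩ.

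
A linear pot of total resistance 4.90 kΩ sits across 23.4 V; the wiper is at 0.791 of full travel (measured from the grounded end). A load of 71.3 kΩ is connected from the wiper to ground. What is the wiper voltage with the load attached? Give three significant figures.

The wiper splits the pot into (1−α)R = 1.024 kΩ above and αR = 3.876 kΩ below.
Lower section ‖ load = 3.676 kΩ.
V_wiper = 23.4 × 3.676/(1.024 + 3.676) = 18.3 V.

V ≈ 18.3 V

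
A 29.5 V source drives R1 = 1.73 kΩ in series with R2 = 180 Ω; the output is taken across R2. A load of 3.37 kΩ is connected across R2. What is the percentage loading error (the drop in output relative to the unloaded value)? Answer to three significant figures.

4.61 %

The divider's output (Thévenin) resistance is R1‖R2 = 163.0 Ω.
Fractional drop under load = R_th/(R_th + R_L) = 163.0 / (163.0 + 3370) = 0.04615.
So the output falls by 4.61 %.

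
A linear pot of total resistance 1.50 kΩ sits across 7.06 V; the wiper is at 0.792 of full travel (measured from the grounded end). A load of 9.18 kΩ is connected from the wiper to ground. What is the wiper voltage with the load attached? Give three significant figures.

V ≈ 5.44 V

The wiper splits the pot into (1−α)R = 312.0 Ω above and αR = 1188 Ω below.
Lower section ‖ load = 1052 Ω.
V_wiper = 7.06 × 1052/(312.0 + 1052) = 5.44 V.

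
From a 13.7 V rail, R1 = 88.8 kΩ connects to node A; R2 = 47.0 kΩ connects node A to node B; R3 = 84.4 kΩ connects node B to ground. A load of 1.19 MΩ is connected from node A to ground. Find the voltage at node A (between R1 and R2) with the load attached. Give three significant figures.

Below node A the series string R2+R3 = 131.4 kΩ sits in parallel with the 1190 kΩ load: 118.3 kΩ.
V_A = 13.7 × 118.3/(88.8 + 118.3) = 7.83 V.

V ≈ 7.83 V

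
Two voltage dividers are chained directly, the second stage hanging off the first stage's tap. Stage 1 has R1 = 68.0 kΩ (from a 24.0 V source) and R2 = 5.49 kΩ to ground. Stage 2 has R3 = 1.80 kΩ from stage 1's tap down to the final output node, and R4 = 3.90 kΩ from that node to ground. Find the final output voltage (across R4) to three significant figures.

Stage 2 presents R3+R4 = 5.700 kΩ as a load on stage 1's tap.
Stage 1's lower leg becomes R2‖(R3+R4) = 2.797 kΩ, so V_mid = 24.0 × 2.797/70.80 = 0.9480 V.
Stage 2 is itself unloaded: V_out = V_mid × R4/(R3+R4) = 0.9480 × 3.90/5.700 = 0.649 V.

V_out ≈ 0.649 V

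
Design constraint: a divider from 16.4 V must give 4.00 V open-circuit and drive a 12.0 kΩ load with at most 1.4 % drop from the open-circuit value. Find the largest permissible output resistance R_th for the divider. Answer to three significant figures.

Loading drop = R_th/(R_th + R_L) ≤ 0.0140, so R_th ≤ R_L · ε/(1−ε) = 12.0 kΩ × 0.0140/0.9860 = 170 Ω.
(Any R1, R2 with R2/(R1+R2) = 0.244 and R1‖R2 ≤ 170 Ω will meet the spec.)

R_th ≤ 170 Ω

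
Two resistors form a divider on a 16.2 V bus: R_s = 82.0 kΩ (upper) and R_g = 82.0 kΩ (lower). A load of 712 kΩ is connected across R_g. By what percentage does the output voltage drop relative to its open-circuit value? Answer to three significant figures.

5.44 %

The divider's output (Thévenin) resistance is R_s‖R_g = 41.00 kΩ.
Fractional drop under load = R_th/(R_th + R_L) = 41.00 / (41.00 + 712) = 0.05445.
So the output falls by 5.44 %.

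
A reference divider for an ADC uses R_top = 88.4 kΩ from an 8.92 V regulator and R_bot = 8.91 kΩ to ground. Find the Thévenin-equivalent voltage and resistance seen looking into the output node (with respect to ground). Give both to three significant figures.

V_th = 0.817 V, R_th = 8.09 kΩ

V_th is the open-circuit tap voltage: 8.92 × 8.91/(88.4 + 8.91) = 0.817 V.
With the supply zeroed, R_top and R_bot appear in parallel from the tap: R_th = R_top‖R_bot = (88.4 × 8.91)/97.31 = 8.09 kΩ.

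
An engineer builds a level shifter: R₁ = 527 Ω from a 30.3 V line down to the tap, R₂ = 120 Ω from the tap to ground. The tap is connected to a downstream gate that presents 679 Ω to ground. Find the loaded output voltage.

The load sits in parallel with R₂: R₂‖R_L = (120 × 679) / (120 + 679) = 102.0 Ω.
V_out = 30.3 × 102.0 / (527 + 102.0) = 30.3 × 102.0/629.0 = 4.91 V.

V_out ≈ 4.91 V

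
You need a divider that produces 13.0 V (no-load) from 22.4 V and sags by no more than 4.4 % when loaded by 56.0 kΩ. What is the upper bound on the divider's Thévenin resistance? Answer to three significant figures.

R_th ≤ 2.58 kΩ

Loading drop = R_th/(R_th + R_L) ≤ 0.0440, so R_th ≤ R_L · ε/(1−ε) = 56.0 kΩ × 0.0440/0.9560 = 2.58 kΩ.
(Any R1, R2 with R2/(R1+R2) = 0.580 and R1‖R2 ≤ 2.58 kΩ will meet the spec.)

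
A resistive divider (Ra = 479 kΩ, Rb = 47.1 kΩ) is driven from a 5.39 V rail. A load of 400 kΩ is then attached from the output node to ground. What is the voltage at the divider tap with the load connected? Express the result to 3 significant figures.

The load sits in parallel with Rb: Rb‖R_L = (47.1 × 400) / (47.1 + 400) = 42.14 kΩ.
V_out = 5.39 × 42.14 / (479 + 42.14) = 5.39 × 42.14/521.1 = 0.436 V.

V_out ≈ 0.436 V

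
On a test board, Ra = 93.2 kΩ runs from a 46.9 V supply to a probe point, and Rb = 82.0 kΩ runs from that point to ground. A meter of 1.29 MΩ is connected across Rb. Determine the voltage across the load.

V_out ≈ 21.2 V

The load sits in parallel with Rb: Rb‖R_L = (82.0 × 1290) / (82.0 + 1290) = 77.10 kΩ.
V_out = 46.9 × 77.10 / (93.2 + 77.10) = 46.9 × 77.10/170.3 = 21.2 V.
(Unloaded it would have been 22.0 V.)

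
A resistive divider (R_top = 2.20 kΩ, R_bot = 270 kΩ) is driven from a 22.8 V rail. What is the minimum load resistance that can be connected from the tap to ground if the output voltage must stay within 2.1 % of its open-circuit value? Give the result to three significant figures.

R_L(min) ≈ 102 kΩ

Output resistance R_th = R_top‖R_bot = (2.20 × 270)/272.2 = 2.182 kΩ.
The fractional drop is R_th/(R_th + R_L); requiring this ≤ 0.0210 gives R_L ≥ R_th(1/0.0210 − 1) = 2.182 × 46.62 = 102 kΩ.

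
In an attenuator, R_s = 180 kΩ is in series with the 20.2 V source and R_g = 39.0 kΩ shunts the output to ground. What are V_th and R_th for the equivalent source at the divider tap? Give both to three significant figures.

V_th = 3.60 V, R_th = 32.1 kΩ

V_th is the open-circuit tap voltage: 20.2 × 39.0/(180 + 39.0) = 3.60 V.
With the supply zeroed, R_s and R_g appear in parallel from the tap: R_th = R_s‖R_g = (180 × 39.0)/219.0 = 32.1 kΩ.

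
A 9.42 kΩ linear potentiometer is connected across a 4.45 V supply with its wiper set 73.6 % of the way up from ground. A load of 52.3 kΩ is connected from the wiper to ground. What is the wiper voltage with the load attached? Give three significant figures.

The wiper splits the pot into (1−α)R = 2.487 kΩ above and αR = 6.933 kΩ below.
Lower section ‖ load = 6.122 kΩ.
V_wiper = 4.45 × 6.122/(2.487 + 6.122) = 3.16 V.

V ≈ 3.16 V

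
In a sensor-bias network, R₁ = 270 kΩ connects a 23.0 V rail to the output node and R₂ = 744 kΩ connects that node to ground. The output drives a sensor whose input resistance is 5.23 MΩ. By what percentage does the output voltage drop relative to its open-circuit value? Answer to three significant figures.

The divider's output (Thévenin) resistance is R₁‖R₂ = 198.1 kΩ.
Fractional drop under load = R_th/(R_th + R_L) = 198.1 / (198.1 + 5230) = 0.03650.
So the output falls by 3.65 %.

3.65 %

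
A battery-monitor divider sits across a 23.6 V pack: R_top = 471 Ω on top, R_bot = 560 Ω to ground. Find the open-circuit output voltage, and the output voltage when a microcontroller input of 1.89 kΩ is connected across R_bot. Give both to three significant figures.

Open-circuit: V = 23.6 × 560/(471 + 560) = 12.8 V.
With the load, R_bot becomes R_bot‖R_L = 432.0 Ω, so V = 23.6 × 432.0/903.0 = 11.3 V.

Unloaded: 12.8 V; loaded: 11.3 V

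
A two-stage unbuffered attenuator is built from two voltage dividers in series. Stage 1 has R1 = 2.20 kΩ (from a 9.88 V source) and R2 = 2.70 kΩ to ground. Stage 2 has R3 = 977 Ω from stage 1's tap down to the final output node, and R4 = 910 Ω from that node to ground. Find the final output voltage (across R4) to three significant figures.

V_out ≈ 1.60 V

Stage 2 presents R3+R4 = 1887 Ω as a load on stage 1's tap.
Stage 1's lower leg becomes R2‖(R3+R4) = 1111 Ω, so V_mid = 9.88 × 1111/3311 = 3.315 V.
Stage 2 is itself unloaded: V_out = V_mid × R4/(R3+R4) = 3.315 × 910/1887 = 1.60 V.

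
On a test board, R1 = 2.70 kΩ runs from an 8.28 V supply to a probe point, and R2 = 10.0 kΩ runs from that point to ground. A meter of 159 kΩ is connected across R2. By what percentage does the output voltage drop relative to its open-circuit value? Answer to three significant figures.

The divider's output (Thévenin) resistance is R1‖R2 = 2.126 kΩ.
Fractional drop under load = R_th/(R_th + R_L) = 2.126 / (2.126 + 159) = 0.01319.
So the output falls by 1.32 %.

1.32 %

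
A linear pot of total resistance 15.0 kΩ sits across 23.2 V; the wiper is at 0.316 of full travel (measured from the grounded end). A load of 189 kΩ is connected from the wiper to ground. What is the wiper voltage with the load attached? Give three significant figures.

V ≈ 7.21 V

The wiper splits the pot into (1−α)R = 10.26 kΩ above and αR = 4.740 kΩ below.
Lower section ‖ load = 4.624 kΩ.
V_wiper = 23.2 × 4.624/(10.26 + 4.624) = 7.21 V.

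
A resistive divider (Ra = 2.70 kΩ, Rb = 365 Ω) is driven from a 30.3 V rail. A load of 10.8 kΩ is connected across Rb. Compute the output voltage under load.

The load sits in parallel with Rb: Rb‖R_L = (365 × 10800) / (365 + 10800) = 353.1 Ω.
V_out = 30.3 × 353.1 / (2700 + 353.1) = 30.3 × 353.1/3053 = 3.50 V.
(Unloaded it would have been 3.61 V.)

V_out ≈ 3.50 V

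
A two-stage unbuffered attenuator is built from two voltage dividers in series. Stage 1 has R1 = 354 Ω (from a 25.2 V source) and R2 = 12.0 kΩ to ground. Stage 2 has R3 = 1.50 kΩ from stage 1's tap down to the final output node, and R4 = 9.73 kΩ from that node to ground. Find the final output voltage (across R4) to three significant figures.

V_out ≈ 20.6 V

Stage 2 presents R3+R4 = 11230 Ω as a load on stage 1's tap.
Stage 1's lower leg becomes R2‖(R3+R4) = 5801 Ω, so V_mid = 25.2 × 5801/6155 = 23.75 V.
Stage 2 is itself unloaded: V_out = V_mid × R4/(R3+R4) = 23.75 × 9730/11230 = 20.6 V.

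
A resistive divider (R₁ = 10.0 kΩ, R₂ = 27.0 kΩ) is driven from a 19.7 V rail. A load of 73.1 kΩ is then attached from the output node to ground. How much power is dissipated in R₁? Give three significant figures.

Total resistance from the source is R₁ + (R₂‖R_L) = 29.72 kΩ, so I = 19.7/29.72 kΩ = 0.6629 mA.
P = I²·R₁ = (0.6629 mA)² × 10.0 kΩ = 4.39 mW.

P ≈ 4.39 mW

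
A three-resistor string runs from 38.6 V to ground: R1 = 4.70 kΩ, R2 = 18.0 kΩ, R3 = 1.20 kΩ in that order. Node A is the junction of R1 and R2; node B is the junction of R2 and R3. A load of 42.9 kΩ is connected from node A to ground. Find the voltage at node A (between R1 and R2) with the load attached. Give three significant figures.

V ≈ 28.5 V

Below node A the series string R2+R3 = 19.20 kΩ sits in parallel with the 42.9 kΩ load: 13.26 kΩ.
V_A = 38.6 × 13.26/(4.70 + 13.26) = 28.5 V.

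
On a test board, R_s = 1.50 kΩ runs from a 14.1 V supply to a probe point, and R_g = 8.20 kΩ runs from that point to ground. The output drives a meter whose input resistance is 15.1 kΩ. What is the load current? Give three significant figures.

R_g‖R_L = 5.314 kΩ; V_out = 14.1 × 5.314/6.814 = 11.00 V.
I_L = V_out / R_L = 11.00 / 15.1 kΩ = 0.728 mA.

I_L ≈ 0.728 mA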